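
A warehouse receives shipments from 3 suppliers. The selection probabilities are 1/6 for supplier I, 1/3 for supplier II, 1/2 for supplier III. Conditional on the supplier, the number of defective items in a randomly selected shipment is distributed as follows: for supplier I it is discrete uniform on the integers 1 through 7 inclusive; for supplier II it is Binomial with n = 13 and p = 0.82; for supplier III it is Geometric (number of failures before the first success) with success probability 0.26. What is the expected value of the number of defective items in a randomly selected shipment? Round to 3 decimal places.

5.643

Component means — I: 4; II: 10.66; III: 2.84615.
E[X] = 0.166667·4 + 0.333333·10.66 + 0.5·2.84615 = 5.64308.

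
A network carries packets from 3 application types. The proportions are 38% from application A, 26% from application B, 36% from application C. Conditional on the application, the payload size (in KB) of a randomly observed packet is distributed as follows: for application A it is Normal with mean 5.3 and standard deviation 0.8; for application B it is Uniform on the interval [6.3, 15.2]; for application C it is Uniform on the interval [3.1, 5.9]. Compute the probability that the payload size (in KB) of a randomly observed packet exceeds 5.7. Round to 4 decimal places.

0.4030

Conditional on each application, P(X > 5.7): A: 0.308538; B: 1; C: 0.0714286.
By total probability, P(X > 5.7) = 0.38·0.308538 + 0.26·1 + 0.36·0.0714286 = 0.402959.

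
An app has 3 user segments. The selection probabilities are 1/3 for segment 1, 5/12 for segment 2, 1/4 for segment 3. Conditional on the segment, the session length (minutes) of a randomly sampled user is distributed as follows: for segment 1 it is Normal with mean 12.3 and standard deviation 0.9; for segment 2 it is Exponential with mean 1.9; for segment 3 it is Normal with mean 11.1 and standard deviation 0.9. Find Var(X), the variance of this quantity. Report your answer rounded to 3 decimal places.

25.936

Per component, 1: μ=12.3, E[X²]=152.1; 2: μ=1.9, E[X²]=7.22; 3: μ=11.1, E[X²]=124.02.
E[X] = 0.333333·12.3 + 0.416667·1.9 + 0.25·11.1 = 7.66667.
E[X²] = 0.333333·152.1 + 0.416667·7.22 + 0.25·124.02 = 84.7133.
Var(X) = E[X²] − (E[X])² = 84.7133 − 58.7778 = 25.9356.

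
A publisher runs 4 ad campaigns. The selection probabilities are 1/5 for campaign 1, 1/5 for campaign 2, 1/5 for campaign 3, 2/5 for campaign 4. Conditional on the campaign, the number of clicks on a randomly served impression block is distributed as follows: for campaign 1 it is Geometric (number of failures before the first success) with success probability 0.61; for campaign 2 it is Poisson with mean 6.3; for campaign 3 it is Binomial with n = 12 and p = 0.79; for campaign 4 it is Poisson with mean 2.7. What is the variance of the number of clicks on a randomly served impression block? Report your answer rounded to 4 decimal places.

Per component, 1: μ=0.639344, E[X²]=1.45687; 2: μ=6.3, E[X²]=45.99; 3: μ=9.48, E[X²]=91.8612; 4: μ=2.7, E[X²]=9.99.
E[X] = 0.2·0.639344 + 0.2·6.3 + 0.2·9.48 + 0.4·2.7 = 4.36387.
E[X²] = 0.2·1.45687 + 0.2·45.99 + 0.2·91.8612 + 0.4·9.99 = 31.8576.
Var(X) = E[X²] − (E[X])² = 31.8576 − 19.0434 = 12.8143.

12.8143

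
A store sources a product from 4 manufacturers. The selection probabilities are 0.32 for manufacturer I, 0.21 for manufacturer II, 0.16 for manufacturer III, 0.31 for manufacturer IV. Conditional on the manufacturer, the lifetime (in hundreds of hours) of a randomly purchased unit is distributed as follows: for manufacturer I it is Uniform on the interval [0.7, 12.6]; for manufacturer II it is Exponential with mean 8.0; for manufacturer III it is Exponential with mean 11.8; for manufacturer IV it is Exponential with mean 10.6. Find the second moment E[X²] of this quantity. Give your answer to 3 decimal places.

For each component E[X²] = Var + (mean)², giving I: 56.0233; II: 128; III: 278.48; IV: 224.72.
Overall E[X²] = 0.32·56.0233 + 0.21·128 + 0.16·278.48 + 0.31·224.72 = 159.027.

159.027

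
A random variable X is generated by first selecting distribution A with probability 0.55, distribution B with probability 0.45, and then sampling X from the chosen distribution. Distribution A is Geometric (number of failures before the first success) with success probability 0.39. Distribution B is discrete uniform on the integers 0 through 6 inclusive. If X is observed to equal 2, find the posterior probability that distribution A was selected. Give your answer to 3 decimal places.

0.554

Likelihoods P(X=2 | ·): A: 0.145119; B: 0.142857.
Posterior ∝ prior × likelihood. Numerator for A: 0.55·0.145119 = 0.0798155.
Normalizing constant: 0.55·0.145119 + 0.45·0.142857 = 0.144101.
P(A | observation) = 0.0798155 / 0.144101 = 0.553885.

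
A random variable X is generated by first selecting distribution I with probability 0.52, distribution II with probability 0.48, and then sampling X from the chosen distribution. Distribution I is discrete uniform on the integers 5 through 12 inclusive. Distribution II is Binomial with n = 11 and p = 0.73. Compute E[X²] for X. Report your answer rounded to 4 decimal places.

For each component E[X²] = Var + (mean)², giving I: 77.5; II: 66.649.
Overall E[X²] = 0.52·77.5 + 0.48·66.649 = 72.2915.

72.2915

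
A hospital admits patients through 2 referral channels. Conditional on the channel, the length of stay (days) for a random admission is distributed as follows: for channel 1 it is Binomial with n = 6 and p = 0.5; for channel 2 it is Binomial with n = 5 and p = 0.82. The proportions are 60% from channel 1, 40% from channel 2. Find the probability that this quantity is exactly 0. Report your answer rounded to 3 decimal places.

0.009

Conditional on each channel, P(X = 0): 1: 0.015625; 2: 0.000188957.
By total probability, P(X = 0) = 0.6·0.015625 + 0.4·0.000188957 = 0.00945058.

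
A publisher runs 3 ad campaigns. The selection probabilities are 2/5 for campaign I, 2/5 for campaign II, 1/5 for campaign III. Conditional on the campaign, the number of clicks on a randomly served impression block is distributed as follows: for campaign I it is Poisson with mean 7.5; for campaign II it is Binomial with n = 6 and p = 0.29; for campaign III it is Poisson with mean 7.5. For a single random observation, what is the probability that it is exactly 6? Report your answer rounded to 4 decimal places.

0.0823

Conditional on each campaign, P(X = 6): I: 0.136718; II: 0.000594823; III: 0.136718.
By total probability, P(X = 6) = 0.4·0.136718 + 0.4·0.000594823 + 0.2·0.136718 = 0.0822689.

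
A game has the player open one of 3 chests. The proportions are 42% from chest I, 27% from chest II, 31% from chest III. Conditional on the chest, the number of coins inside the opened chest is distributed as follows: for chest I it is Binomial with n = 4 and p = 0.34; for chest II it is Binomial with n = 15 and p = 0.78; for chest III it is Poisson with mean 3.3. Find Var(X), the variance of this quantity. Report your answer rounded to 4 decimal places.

20.6151

Per component, I: μ=1.36, E[X²]=2.7472; II: μ=11.7, E[X²]=139.464; III: μ=3.3, E[X²]=14.19.
E[X] = 0.42·1.36 + 0.27·11.7 + 0.31·3.3 = 4.7532.
E[X²] = 0.42·2.7472 + 0.27·139.464 + 0.31·14.19 = 43.208.
Var(X) = E[X²] − (E[X])² = 43.208 − 22.5929 = 20.6151.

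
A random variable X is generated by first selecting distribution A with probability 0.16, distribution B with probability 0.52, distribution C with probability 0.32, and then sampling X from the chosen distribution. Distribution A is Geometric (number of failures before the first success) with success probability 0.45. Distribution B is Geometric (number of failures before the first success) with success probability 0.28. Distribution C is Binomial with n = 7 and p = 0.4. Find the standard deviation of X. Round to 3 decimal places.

Per component, A: μ=1.22222, E[X²]=4.20988; B: μ=2.57143, E[X²]=15.7959; C: μ=2.8, E[X²]=9.52.
E[X] = 0.16·1.22222 + 0.52·2.57143 + 0.32·2.8 = 2.4287.
E[X²] = 0.16·4.20988 + 0.52·15.7959 + 0.32·9.52 = 11.9339.
Var(X) = E[X²] − (E[X])² = 11.9339 − 5.89858 = 6.03528.
SD(X) = √6.03528 = 2.45668.

2.457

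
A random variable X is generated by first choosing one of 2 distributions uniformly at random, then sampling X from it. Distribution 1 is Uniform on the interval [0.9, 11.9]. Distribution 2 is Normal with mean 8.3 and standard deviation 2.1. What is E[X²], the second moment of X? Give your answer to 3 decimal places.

For each component E[X²] = Var + (mean)², giving 1: 51.0433; 2: 73.3.
Overall E[X²] = 0.5·51.0433 + 0.5·73.3 = 62.1717.

62.172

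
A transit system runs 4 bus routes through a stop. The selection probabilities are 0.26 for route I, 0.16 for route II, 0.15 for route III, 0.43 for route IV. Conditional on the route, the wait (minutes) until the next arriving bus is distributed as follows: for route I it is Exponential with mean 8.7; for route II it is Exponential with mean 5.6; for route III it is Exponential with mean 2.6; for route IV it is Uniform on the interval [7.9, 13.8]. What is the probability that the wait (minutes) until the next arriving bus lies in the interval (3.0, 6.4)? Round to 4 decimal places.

Conditional on each route, P(3.0 < X < 6.4): I: 0.22914; II: 0.266345; III: 0.230118; IV: 0.
By total probability, P(3.0 < X < 6.4) = 0.26·0.22914 + 0.16·0.266345 + 0.15·0.230118 + 0.43·0 = 0.136709.

0.1367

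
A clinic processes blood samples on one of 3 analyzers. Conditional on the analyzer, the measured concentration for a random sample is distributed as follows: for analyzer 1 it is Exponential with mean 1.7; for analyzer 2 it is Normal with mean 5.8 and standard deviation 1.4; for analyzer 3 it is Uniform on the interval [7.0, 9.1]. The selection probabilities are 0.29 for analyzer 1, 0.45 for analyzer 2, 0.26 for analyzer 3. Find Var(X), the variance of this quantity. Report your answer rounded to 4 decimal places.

7.6420

Per component, 1: μ=1.7, E[X²]=5.78; 2: μ=5.8, E[X²]=35.6; 3: μ=8.05, E[X²]=65.17.
E[X] = 0.29·1.7 + 0.45·5.8 + 0.26·8.05 = 5.196.
E[X²] = 0.29·5.78 + 0.45·35.6 + 0.26·65.17 = 34.6404.
Var(X) = E[X²] − (E[X])² = 34.6404 − 26.9984 = 7.64198.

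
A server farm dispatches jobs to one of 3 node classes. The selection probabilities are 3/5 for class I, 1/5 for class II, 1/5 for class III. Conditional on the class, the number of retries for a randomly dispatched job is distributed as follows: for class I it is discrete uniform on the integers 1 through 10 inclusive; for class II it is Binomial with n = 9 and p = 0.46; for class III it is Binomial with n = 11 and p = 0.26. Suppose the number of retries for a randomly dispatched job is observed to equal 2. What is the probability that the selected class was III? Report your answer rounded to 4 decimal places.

0.3810

Likelihoods P(X=2 | ·): I: 0.1; II: 0.101994; III: 0.247397.
Posterior ∝ prior × likelihood. Numerator for III: 0.2·0.247397 = 0.0494794.
Normalizing constant: 0.6·0.1 + 0.2·0.101994 + 0.2·0.247397 = 0.129878.
P(III | observation) = 0.0494794 / 0.129878 = 0.380968.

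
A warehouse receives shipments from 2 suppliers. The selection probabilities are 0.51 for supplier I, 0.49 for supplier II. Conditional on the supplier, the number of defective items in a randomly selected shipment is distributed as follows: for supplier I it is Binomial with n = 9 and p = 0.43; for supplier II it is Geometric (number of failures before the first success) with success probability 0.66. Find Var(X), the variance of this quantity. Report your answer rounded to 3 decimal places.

4.320

Per component, I: μ=3.87, E[X²]=17.1828; II: μ=0.515152, E[X²]=1.04591.
E[X] = 0.51·3.87 + 0.49·0.515152 = 2.22612.
E[X²] = 0.51·17.1828 + 0.49·1.04591 = 9.27573.
Var(X) = E[X²] − (E[X])² = 9.27573 − 4.95563 = 4.3201.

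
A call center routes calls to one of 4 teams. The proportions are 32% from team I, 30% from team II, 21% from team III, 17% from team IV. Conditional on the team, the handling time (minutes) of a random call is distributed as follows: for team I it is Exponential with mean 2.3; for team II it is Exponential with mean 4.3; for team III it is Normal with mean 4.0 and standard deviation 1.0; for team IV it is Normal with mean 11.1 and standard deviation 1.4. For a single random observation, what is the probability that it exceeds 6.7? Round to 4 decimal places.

0.2511

Conditional on each team, P(X > 6.7): I: 0.0543102; II: 0.210527; III: 0.00346697; IV: 0.999163.
By total probability, P(X > 6.7) = 0.32·0.0543102 + 0.3·0.210527 + 0.21·0.00346697 + 0.17·0.999163 = 0.251123.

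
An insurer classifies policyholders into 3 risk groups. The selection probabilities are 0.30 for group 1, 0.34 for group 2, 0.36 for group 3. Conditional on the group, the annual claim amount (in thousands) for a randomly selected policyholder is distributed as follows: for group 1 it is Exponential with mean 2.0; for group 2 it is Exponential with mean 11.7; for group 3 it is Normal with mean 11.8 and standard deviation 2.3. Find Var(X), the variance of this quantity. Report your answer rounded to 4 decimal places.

69.6177

Per component, 1: μ=2, E[X²]=8; 2: μ=11.7, E[X²]=273.78; 3: μ=11.8, E[X²]=144.53.
E[X] = 0.3·2 + 0.34·11.7 + 0.36·11.8 = 8.826.
E[X²] = 0.3·8 + 0.34·273.78 + 0.36·144.53 = 147.516.
Var(X) = E[X²] − (E[X])² = 147.516 − 77.8983 = 69.6177.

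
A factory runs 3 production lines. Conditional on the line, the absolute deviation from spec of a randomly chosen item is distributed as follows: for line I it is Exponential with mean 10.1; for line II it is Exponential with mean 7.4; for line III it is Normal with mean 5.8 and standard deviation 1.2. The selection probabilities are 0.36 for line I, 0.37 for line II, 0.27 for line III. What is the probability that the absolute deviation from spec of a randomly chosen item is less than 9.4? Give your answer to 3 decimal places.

Conditional on each line, P(X < 9.4): I: 0.60572; II: 0.719244; III: 0.99865.
By total probability, P(X < 9.4) = 0.36·0.60572 + 0.37·0.719244 + 0.27·0.99865 = 0.753815.

0.754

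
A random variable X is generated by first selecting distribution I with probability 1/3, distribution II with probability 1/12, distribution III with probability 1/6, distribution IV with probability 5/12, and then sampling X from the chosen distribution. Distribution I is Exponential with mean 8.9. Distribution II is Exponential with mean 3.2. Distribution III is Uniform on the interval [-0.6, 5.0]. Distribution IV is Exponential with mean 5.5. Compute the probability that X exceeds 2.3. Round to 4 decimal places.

0.6527

Conditional on each component, P(X > 2.3): I: 0.772265; II: 0.487361; III: 0.482143; IV: 0.658243.
By total probability, P(X > 2.3) = 0.333333·0.772265 + 0.0833333·0.487361 + 0.166667·0.482143 + 0.416667·0.658243 = 0.65266.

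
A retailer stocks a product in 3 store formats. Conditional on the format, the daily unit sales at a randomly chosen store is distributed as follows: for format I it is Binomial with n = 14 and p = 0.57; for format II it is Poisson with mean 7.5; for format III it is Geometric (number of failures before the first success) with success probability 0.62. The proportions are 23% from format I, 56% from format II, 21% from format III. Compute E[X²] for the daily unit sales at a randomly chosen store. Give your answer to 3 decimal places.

51.422

For each component E[X²] = Var + (mean)², giving I: 67.1118; II: 63.75; III: 1.3642.
Overall E[X²] = 0.23·67.1118 + 0.56·63.75 + 0.21·1.3642 = 51.4222.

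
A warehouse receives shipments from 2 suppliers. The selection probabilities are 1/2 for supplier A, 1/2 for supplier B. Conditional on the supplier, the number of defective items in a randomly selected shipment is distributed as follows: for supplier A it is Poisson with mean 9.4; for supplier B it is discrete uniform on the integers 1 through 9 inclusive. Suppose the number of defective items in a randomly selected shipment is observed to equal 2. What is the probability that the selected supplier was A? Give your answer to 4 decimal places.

Likelihoods P(X=2 | ·): A: 0.00365475; B: 0.111111.
Posterior ∝ prior × likelihood. Numerator for A: 0.5·0.00365475 = 0.00182737.
Normalizing constant: 0.5·0.00365475 + 0.5·0.111111 = 0.0573829.
P(A | observation) = 0.00182737 / 0.0573829 = 0.0318453.

0.0318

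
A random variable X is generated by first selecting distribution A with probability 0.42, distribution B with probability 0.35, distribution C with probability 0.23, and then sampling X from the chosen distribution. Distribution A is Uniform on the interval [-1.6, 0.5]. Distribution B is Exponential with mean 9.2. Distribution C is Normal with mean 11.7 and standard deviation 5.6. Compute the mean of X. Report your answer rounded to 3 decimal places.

Component means — A: -0.55; B: 9.2; C: 11.7.
E[X] = 0.42·-0.55 + 0.35·9.2 + 0.23·11.7 = 5.68.

5.680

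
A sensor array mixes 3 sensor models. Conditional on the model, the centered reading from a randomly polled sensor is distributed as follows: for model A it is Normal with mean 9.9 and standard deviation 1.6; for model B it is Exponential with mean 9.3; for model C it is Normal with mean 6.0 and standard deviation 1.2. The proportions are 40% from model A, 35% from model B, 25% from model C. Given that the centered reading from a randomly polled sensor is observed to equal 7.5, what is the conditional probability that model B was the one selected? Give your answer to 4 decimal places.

0.1926

Likelihoods f(7.5 | ·): A: 0.0809485; B: 0.0480042; C: 0.152208.
Posterior ∝ prior × likelihood. Numerator for B: 0.35·0.0480042 = 0.0168015.
Normalizing constant: 0.4·0.0809485 + 0.35·0.0480042 + 0.25·0.152208 = 0.0872328.
P(B | observation) = 0.0168015 / 0.0872328 = 0.192605.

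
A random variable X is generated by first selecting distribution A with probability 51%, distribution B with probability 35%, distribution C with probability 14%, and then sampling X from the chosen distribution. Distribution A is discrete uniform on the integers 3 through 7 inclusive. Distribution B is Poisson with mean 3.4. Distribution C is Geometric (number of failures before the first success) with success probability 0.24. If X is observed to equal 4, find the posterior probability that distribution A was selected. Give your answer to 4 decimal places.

Likelihoods P(X=4 | ·): A: 0.2; B: 0.185825; C: 0.0800692.
Posterior ∝ prior × likelihood. Numerator for A: 0.51·0.2 = 0.102.
Normalizing constant: 0.51·0.2 + 0.35·0.185825 + 0.14·0.0800692 = 0.178248.
P(A | observation) = 0.102 / 0.178248 = 0.572235.

0.5722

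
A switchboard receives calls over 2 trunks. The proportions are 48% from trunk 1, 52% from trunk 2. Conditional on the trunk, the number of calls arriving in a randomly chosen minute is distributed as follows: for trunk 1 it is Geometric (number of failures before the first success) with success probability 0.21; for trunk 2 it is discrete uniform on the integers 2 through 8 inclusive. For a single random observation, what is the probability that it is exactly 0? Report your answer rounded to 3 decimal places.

Conditional on each trunk, P(X = 0): 1: 0.21; 2: 0.
By total probability, P(X = 0) = 0.48·0.21 + 0.52·0 = 0.1008.

0.101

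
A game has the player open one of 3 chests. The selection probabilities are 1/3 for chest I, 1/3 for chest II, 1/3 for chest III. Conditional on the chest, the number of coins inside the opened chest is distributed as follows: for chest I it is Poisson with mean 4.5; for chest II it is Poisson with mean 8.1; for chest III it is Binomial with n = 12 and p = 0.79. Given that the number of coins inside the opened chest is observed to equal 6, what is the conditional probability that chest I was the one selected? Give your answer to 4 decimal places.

0.4808

Likelihoods P(X=6 | ·): I: 0.12812; II: 0.119067; III: 0.0192642.
Posterior ∝ prior × likelihood. Numerator for I: 0.333333·0.12812 = 0.0427067.
Normalizing constant: 0.333333·0.12812 + 0.333333·0.119067 + 0.333333·0.0192642 = 0.0888172.
P(I | observation) = 0.0427067 / 0.0888172 = 0.480838.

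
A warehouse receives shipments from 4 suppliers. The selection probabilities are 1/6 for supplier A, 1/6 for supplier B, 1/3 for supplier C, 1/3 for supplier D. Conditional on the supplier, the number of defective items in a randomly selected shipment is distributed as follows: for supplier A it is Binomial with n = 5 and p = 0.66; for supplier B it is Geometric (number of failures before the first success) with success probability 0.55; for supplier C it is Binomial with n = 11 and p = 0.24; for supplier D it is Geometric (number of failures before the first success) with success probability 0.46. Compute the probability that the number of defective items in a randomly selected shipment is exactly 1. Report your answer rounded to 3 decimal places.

Conditional on each supplier, P(X = 1): A: 0.0440991; B: 0.2475; C: 0.169723; D: 0.2484.
By total probability, P(X = 1) = 0.166667·0.0440991 + 0.166667·0.2475 + 0.333333·0.169723 + 0.333333·0.2484 = 0.187974.

0.188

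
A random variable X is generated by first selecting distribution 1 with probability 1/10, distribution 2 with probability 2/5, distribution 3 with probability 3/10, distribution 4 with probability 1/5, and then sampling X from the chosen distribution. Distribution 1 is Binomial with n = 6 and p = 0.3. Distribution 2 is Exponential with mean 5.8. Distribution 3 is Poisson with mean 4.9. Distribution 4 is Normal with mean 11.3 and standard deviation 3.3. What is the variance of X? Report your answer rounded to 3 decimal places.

Per component, 1: μ=1.8, E[X²]=4.5; 2: μ=5.8, E[X²]=67.28; 3: μ=4.9, E[X²]=28.91; 4: μ=11.3, E[X²]=138.58.
E[X] = 0.1·1.8 + 0.4·5.8 + 0.3·4.9 + 0.2·11.3 = 6.23.
E[X²] = 0.1·4.5 + 0.4·67.28 + 0.3·28.91 + 0.2·138.58 = 63.751.
Var(X) = E[X²] − (E[X])² = 63.751 − 38.8129 = 24.9381.

24.938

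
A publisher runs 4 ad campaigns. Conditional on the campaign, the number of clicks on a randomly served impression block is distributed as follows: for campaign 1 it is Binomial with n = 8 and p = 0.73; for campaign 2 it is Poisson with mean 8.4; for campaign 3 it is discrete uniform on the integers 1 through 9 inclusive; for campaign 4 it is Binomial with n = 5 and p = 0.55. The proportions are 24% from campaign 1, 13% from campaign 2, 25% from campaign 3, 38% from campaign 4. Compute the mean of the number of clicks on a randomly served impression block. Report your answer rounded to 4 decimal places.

4.7886

Component means — 1: 5.84; 2: 8.4; 3: 5; 4: 2.75.
E[X] = 0.24·5.84 + 0.13·8.4 + 0.25·5 + 0.38·2.75 = 4.7886.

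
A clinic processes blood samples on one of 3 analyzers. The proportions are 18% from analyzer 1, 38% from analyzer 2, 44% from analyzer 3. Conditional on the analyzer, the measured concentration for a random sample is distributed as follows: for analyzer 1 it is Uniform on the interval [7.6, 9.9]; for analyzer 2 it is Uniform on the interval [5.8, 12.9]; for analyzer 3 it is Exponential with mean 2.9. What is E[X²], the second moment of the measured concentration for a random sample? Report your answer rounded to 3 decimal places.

For each component E[X²] = Var + (mean)², giving 1: 77.0033; 2: 91.6233; 3: 16.82.
Overall E[X²] = 0.18·77.0033 + 0.38·91.6233 + 0.44·16.82 = 56.0783.

56.078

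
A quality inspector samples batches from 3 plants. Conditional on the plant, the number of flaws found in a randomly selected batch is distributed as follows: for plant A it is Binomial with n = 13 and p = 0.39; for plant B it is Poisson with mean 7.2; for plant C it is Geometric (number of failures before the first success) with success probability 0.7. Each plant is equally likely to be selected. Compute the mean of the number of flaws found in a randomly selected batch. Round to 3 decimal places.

4.233

Component means — A: 5.07; B: 7.2; C: 0.428571.
E[X] = 0.333333·5.07 + 0.333333·7.2 + 0.333333·0.428571 = 4.23286.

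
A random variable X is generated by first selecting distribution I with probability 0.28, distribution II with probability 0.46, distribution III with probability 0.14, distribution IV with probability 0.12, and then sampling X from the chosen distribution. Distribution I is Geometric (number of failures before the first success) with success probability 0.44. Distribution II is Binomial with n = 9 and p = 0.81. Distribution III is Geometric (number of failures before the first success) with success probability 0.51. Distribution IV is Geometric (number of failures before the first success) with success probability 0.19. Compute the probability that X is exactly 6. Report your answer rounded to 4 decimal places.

0.0861

Conditional on each component, P(X = 6): I: 0.01357; II: 0.162723; III: 0.00705906; IV: 0.0536616.
By total probability, P(X = 6) = 0.28·0.01357 + 0.46·0.162723 + 0.14·0.00705906 + 0.12·0.0536616 = 0.0860801.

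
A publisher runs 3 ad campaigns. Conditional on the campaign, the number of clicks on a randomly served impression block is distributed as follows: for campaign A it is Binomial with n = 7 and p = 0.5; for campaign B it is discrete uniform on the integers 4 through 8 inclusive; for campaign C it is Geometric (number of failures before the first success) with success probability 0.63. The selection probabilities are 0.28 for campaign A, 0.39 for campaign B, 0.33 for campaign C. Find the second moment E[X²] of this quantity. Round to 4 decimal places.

For each component E[X²] = Var + (mean)², giving A: 14; B: 38; C: 1.27715.
Overall E[X²] = 0.28·14 + 0.39·38 + 0.33·1.27715 = 19.1615.

19.1615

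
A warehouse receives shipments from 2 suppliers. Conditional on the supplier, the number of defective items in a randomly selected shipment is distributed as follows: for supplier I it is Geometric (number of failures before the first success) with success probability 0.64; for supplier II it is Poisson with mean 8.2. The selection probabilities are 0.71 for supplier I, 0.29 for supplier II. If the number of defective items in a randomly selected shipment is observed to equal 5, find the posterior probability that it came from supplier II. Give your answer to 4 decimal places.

Likelihoods P(X=5 | ·): I: 0.00386984; II: 0.0848542.
Posterior ∝ prior × likelihood. Numerator for II: 0.29·0.0848542 = 0.0246077.
Normalizing constant: 0.71·0.00386984 + 0.29·0.0848542 = 0.0273553.
P(II | observation) = 0.0246077 / 0.0273553 = 0.899559.

0.8996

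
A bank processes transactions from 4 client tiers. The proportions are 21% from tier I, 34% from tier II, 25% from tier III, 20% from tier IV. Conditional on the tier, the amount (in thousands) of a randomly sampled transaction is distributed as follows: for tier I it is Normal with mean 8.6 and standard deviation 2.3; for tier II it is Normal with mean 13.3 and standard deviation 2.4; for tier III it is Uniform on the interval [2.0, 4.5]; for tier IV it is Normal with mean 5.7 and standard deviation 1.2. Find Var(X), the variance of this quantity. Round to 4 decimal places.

Per component, I: μ=8.6, E[X²]=79.25; II: μ=13.3, E[X²]=182.65; III: μ=3.25, E[X²]=11.0833; IV: μ=5.7, E[X²]=33.93.
E[X] = 0.21·8.6 + 0.34·13.3 + 0.25·3.25 + 0.2·5.7 = 8.2805.
E[X²] = 0.21·79.25 + 0.34·182.65 + 0.25·11.0833 + 0.2·33.93 = 88.3003.
Var(X) = E[X²] − (E[X])² = 88.3003 − 68.5667 = 19.7337.

19.7337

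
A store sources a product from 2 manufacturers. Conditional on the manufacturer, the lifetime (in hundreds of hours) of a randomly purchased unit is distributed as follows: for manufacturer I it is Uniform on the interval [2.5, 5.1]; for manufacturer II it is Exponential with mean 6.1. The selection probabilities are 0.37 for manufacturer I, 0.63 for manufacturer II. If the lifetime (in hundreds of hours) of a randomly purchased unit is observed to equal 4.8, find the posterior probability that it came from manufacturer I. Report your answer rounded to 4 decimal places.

Likelihoods f(4.8 | ·): I: 0.384615; II: 0.0746329.
Posterior ∝ prior × likelihood. Numerator for I: 0.37·0.384615 = 0.142308.
Normalizing constant: 0.37·0.384615 + 0.63·0.0746329 = 0.189326.
P(I | observation) = 0.142308 / 0.189326 = 0.751653.

0.7517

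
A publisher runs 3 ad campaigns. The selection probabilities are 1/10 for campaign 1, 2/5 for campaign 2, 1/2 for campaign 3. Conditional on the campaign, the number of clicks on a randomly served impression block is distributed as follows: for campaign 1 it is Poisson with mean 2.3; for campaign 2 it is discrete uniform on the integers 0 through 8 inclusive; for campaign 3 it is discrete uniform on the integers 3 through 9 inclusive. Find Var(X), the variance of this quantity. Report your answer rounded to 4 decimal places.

Per component, 1: μ=2.3, E[X²]=7.59; 2: μ=4, E[X²]=22.6667; 3: μ=6, E[X²]=40.
E[X] = 0.1·2.3 + 0.4·4 + 0.5·6 = 4.83.
E[X²] = 0.1·7.59 + 0.4·22.6667 + 0.5·40 = 29.8257.
Var(X) = E[X²] − (E[X])² = 29.8257 − 23.3289 = 6.49677.

6.4968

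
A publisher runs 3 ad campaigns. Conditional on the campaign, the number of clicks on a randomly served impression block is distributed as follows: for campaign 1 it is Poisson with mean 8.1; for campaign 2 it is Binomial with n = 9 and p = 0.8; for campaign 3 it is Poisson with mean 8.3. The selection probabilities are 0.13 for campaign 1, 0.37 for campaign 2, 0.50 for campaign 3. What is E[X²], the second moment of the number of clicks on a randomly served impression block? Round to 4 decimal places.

67.8909

For each component E[X²] = Var + (mean)², giving 1: 73.71; 2: 53.28; 3: 77.19.
Overall E[X²] = 0.13·73.71 + 0.37·53.28 + 0.5·77.19 = 67.8909.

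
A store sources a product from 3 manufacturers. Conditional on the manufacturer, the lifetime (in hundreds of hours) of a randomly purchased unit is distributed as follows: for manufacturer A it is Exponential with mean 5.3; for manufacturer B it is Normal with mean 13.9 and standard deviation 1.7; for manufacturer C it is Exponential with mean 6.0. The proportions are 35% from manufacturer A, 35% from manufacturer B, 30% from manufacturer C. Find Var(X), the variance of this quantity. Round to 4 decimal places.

37.3076

Per component, A: μ=5.3, E[X²]=56.18; B: μ=13.9, E[X²]=196.1; C: μ=6, E[X²]=72.
E[X] = 0.35·5.3 + 0.35·13.9 + 0.3·6 = 8.52.
E[X²] = 0.35·56.18 + 0.35·196.1 + 0.3·72 = 109.898.
Var(X) = E[X²] − (E[X])² = 109.898 − 72.5904 = 37.3076.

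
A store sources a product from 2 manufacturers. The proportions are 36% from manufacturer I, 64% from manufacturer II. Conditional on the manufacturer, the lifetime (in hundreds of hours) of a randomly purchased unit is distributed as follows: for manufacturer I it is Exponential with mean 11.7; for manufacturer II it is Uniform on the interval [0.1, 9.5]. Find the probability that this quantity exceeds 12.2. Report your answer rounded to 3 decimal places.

0.127

Conditional on each manufacturer, P(X > 12.2): I: 0.352489; II: 0.
By total probability, P(X > 12.2) = 0.36·0.352489 + 0.64·0 = 0.126896.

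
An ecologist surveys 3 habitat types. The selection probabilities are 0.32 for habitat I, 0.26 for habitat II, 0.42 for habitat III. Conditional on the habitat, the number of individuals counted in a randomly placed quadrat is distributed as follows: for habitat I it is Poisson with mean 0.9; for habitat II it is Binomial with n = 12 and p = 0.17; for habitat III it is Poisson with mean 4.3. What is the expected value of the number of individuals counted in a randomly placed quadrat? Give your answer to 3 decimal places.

Component means — I: 0.9; II: 2.04; III: 4.3.
E[X] = 0.32·0.9 + 0.26·2.04 + 0.42·4.3 = 2.6244.

2.624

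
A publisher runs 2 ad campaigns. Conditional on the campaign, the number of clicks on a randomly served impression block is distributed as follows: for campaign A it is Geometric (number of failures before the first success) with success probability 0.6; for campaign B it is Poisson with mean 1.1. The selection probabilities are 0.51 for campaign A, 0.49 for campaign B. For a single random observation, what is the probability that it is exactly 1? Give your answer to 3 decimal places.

Conditional on each campaign, P(X = 1): A: 0.24; B: 0.366158.
By total probability, P(X = 1) = 0.51·0.24 + 0.49·0.366158 = 0.301818.

0.302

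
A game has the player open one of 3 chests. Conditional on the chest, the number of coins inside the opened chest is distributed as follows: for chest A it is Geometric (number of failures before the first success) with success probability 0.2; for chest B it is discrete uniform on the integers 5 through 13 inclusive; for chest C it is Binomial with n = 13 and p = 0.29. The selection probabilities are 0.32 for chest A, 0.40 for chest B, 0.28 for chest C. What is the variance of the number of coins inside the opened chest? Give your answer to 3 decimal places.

Per component, A: μ=4, E[X²]=36; B: μ=9, E[X²]=87.6667; C: μ=3.77, E[X²]=16.8896.
E[X] = 0.32·4 + 0.4·9 + 0.28·3.77 = 5.9356.
E[X²] = 0.32·36 + 0.4·87.6667 + 0.28·16.8896 = 51.3158.
Var(X) = E[X²] − (E[X])² = 51.3158 − 35.2313 = 16.0844.

16.084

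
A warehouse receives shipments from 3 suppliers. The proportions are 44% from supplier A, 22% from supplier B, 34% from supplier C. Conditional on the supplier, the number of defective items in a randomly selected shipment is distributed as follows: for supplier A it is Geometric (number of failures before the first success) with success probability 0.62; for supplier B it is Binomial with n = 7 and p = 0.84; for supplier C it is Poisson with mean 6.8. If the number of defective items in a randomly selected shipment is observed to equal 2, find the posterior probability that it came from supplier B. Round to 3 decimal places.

Likelihoods P(X=2 | ·): A: 0.089528; B: 0.00155374; C: 0.0257505.
Posterior ∝ prior × likelihood. Numerator for B: 0.22·0.00155374 = 0.000341822.
Normalizing constant: 0.44·0.089528 + 0.22·0.00155374 + 0.34·0.0257505 = 0.0484893.
P(B | observation) = 0.000341822 / 0.0484893 = 0.00704944.

0.007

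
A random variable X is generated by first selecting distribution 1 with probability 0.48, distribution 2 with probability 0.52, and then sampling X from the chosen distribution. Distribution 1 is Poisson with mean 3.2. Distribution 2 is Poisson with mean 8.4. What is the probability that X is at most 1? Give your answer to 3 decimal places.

0.083

Conditional on each component, P(X ≤ 1): 1: 0.171201; 2: 0.00211375.
By total probability, P(X ≤ 1) = 0.48·0.171201 + 0.52·0.00211375 = 0.0832758.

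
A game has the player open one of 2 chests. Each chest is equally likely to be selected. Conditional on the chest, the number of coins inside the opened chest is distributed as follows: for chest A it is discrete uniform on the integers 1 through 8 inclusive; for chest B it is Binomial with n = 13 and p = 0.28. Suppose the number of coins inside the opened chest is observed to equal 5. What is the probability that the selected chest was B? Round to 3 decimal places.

Likelihoods P(X=5 | ·): A: 0.125; B: 0.159966.
Posterior ∝ prior × likelihood. Numerator for B: 0.5·0.159966 = 0.0799832.
Normalizing constant: 0.5·0.125 + 0.5·0.159966 = 0.142483.
P(B | observation) = 0.0799832 / 0.142483 = 0.561352.

0.561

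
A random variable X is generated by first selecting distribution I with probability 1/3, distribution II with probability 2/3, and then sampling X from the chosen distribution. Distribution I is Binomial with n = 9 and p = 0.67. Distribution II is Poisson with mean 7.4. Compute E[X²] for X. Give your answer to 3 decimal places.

For each component E[X²] = Var + (mean)², giving I: 38.3508; II: 62.16.
Overall E[X²] = 0.333333·38.3508 + 0.666667·62.16 = 54.2236.

54.224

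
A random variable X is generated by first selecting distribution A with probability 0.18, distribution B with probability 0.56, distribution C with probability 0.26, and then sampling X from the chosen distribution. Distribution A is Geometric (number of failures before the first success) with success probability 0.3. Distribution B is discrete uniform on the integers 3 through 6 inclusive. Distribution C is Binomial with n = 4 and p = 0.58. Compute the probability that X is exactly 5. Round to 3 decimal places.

Conditional on each component, P(X = 5): A: 0.050421; B: 0.25; C: 0.
By total probability, P(X = 5) = 0.18·0.050421 + 0.56·0.25 + 0.26·0 = 0.149076.

0.149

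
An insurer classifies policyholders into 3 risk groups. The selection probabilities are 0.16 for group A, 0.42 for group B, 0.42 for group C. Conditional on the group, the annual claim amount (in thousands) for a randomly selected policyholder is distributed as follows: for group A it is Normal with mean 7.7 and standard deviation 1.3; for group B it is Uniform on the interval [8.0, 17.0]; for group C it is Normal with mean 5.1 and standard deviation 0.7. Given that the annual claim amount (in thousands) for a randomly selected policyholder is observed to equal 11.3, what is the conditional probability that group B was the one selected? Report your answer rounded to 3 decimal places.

0.978

Likelihoods f(11.3 | ·): A: 0.0066335; B: 0.111111; C: 5.25814e-18.
Posterior ∝ prior × likelihood. Numerator for B: 0.42·0.111111 = 0.0466667.
Normalizing constant: 0.16·0.0066335 + 0.42·0.111111 + 0.42·5.25814e-18 = 0.047728.
P(B | observation) = 0.0466667 / 0.047728 = 0.977762.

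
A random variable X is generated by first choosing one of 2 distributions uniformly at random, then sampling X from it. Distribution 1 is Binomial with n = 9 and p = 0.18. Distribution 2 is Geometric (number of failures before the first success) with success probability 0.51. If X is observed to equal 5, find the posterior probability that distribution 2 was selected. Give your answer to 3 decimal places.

Likelihoods P(X=5 | ·): 1: 0.0107644; 2: 0.0144062.
Posterior ∝ prior × likelihood. Numerator for 2: 0.5·0.0144062 = 0.00720312.
Normalizing constant: 0.5·0.0107644 + 0.5·0.0144062 = 0.0125853.
P(2 | observation) = 0.00720312 / 0.0125853 = 0.572344.

0.572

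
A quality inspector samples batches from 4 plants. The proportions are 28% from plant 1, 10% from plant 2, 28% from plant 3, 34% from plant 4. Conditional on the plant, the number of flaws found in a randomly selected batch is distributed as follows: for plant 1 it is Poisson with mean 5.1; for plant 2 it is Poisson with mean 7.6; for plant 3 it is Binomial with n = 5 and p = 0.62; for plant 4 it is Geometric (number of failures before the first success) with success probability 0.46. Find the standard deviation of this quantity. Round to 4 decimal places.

Per component, 1: μ=5.1, E[X²]=31.11; 2: μ=7.6, E[X²]=65.36; 3: μ=3.1, E[X²]=10.788; 4: μ=1.17391, E[X²]=3.93006.
E[X] = 0.28·5.1 + 0.1·7.6 + 0.28·3.1 + 0.34·1.17391 = 3.45513.
E[X²] = 0.28·31.11 + 0.1·65.36 + 0.28·10.788 + 0.34·3.93006 = 19.6037.
Var(X) = E[X²] − (E[X])² = 19.6037 − 11.9379 = 7.66573.
SD(X) = √7.66573 = 2.76871.

2.7687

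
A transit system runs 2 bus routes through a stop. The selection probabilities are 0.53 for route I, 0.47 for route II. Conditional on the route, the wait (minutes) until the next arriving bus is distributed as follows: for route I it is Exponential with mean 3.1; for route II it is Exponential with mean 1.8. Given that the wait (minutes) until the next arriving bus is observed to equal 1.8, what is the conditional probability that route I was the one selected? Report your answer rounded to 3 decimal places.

Likelihoods f(1.8 | ·): I: 0.180496; II: 0.204377.
Posterior ∝ prior × likelihood. Numerator for I: 0.53·0.180496 = 0.0956628.
Normalizing constant: 0.53·0.180496 + 0.47·0.204377 = 0.19172.
P(I | observation) = 0.0956628 / 0.19172 = 0.498971.

0.499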